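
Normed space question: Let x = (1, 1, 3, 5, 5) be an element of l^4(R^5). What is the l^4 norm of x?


The l^4 norm = (sum |x_i|^4)^(1/4)
Sum of 4th powers = 1 + 1 + 81 + 625 + 625 = 1333
||x||_4 = (1333)^(1/4) = 6.0424

6.0424


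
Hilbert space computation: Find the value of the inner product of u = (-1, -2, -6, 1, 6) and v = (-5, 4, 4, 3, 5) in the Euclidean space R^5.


Computing the standard inner product <u, v> = sum u_i * v_i
= -1*-5 + -2*4 + -6*4 + 1*3 + 6*5
= 5 + -8 + -24 + 3 + 30
= 6

6


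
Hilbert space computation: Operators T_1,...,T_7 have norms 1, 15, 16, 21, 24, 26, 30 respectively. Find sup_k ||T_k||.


By the Uniform Boundedness Principle, the supremum of norms is finite.
sup_k ||T_k|| = max(1, 15, 16, 21, 24, 26, 30) = 30

30


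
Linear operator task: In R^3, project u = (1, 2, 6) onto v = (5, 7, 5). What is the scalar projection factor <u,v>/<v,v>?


Computing <u,v> = 1*5 + 2*7 + 6*5 = 49
Computing <v,v> = 5^2 + 7^2 + 5^2 = 99
Projection coefficient = 49/99 = 0.4949

0.4949


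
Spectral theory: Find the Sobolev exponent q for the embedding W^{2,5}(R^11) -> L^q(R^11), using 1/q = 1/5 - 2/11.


Using the Sobolev embedding formula: 1/q = 1/p - k/n
1/q = 1/5 - 2/11 = 1/55
q = 1/(1/55) = 55

55.0000


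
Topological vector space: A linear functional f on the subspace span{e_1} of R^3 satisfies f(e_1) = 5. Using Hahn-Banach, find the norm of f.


The norm of f is given by ||f|| = sup_{||x||=1} |f(x)|.
On span{e_1}, ||e_1|| = 1, so ||f|| = |f(e_1)| / ||e_1||
= |5| / 1 = 5.0000

5.0000


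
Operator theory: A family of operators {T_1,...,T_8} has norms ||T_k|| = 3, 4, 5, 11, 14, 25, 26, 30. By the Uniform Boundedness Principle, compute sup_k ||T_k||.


By the Uniform Boundedness Principle, the supremum of norms is finite.
sup_k ||T_k|| = max(3, 4, 5, 11, 14, 25, 26, 30) = 30

30


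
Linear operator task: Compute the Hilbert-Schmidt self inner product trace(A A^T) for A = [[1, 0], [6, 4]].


trace(A * A^T) = sum of squares of all entries
= 1^2 + 0^2 + 6^2 + 4^2
= 1 + 0 + 36 + 16
= 53

53


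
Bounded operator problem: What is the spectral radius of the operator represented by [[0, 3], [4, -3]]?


For a 2x2 matrix, eigenvalues satisfy lambda^2 - (trace)*lambda + det = 0
trace = 0 + -3 = -3
det = 0*-3 - 3*4 = -12
discriminant = (-3)^2 - 4*(-12) = 57
spectral radius = max |eigenvalue| = 5.2749

5.2749


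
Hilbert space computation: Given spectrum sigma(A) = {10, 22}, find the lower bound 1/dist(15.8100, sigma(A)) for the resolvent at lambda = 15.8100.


dist(15.8100, {10, 22}) = min(|15.8100 - 10|, |15.8100 - 22|)
= min(5.8100, 6.1900) = 5.8100
Resolvent bound = 1/5.8100 = 0.1721

0.1721


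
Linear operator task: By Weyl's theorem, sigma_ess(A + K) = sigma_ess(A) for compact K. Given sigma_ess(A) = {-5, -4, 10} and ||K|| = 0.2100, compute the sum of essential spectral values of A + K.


By Weyl's theorem, the essential spectrum is invariant under compact perturbations.
sigma_ess(A + K) = sigma_ess(A) = {-5, -4, 10}
Sum = -5 + -4 + 10 = 1

1


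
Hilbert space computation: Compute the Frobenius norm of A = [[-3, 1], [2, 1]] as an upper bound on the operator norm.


||A||_F^2 = sum a_ij^2
= (-3)^2 + 1^2 + 2^2 + 1^2
= 9 + 1 + 4 + 1 = 15
||A||_F = sqrt(15) = 3.8730

3.8730


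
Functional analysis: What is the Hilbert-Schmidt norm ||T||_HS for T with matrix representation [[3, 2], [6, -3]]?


The Hilbert-Schmidt norm is sqrt(sum of squares of all entries).
Sum of squares = 3^2 + 2^2 + 6^2 + (-3)^2
= 9 + 4 + 36 + 9 = 58
||T||_HS = sqrt(58) = 7.6158

7.6158


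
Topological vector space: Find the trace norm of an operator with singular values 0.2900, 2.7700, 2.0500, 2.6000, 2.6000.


The nuclear norm is the sum of all singular values.
||T||_1 = 0.2900 + 2.7700 + 2.0500 + 2.6000 + 2.6000
= 10.3100

10.3100


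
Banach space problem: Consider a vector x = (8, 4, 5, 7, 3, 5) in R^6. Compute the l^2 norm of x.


The l^2 norm = (sum |x_i|^2)^(1/2)
Sum of 2th powers = 64 + 16 + 25 + 49 + 9 + 25 = 188
||x||_2 = (188)^(1/2) = 13.7113

13.7113


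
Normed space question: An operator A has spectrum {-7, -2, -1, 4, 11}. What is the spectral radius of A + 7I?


Spectrum of A + 7I = {0, 5, 6, 11, 18}
Spectral radius = max |lambda| over the shifted spectrum
= max(0, 5, 6, 11, 18) = 18

18


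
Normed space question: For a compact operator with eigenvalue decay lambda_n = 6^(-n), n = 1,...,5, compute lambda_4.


The eigenvalue formula gives lambda_4 = 1/6^4
= 1/1296
= 7.7160e-04

7.7160e-04


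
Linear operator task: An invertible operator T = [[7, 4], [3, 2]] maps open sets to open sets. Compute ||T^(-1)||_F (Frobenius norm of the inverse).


det(T) = 7*2 - 4*3 = 2
T^(-1) = (1/2) * [[2, -4], [-3, 7]] = [[1.0000, -2.0000], [-1.5000, 3.5000]]
||T^(-1)||_F^2 = 1.0000^2 + (-2.0000)^2 + (-1.5000)^2 + 3.5000^2 = 19.5000
||T^(-1)||_F = sqrt(19.5000) = 4.4159

4.4159


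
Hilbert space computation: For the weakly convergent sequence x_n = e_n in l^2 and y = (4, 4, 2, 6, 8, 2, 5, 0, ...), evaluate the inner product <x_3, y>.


x_3 = e_3 is the standard basis vector with 1 in position 3.
<x_3, y> = y_3 = 2
As n -> infinity, <x_n, y> -> 0, confirming weak convergence of (x_n) to 0.

2


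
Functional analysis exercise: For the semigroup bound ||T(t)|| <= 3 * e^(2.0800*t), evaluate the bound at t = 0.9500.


||T(0.9500)|| <= 3 * exp(2.0800 * 0.9500)
= 3 * exp(1.9760)
= 3 * 7.2138
= 21.6415

21.6415


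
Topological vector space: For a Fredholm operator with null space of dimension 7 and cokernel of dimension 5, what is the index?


The Fredholm index is defined as ind(T) = dim(ker T) - dim(coker T)
= 7 - 5
= 2

2


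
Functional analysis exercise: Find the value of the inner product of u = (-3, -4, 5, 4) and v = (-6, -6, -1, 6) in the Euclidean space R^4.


Computing the standard inner product <u, v> = sum u_i * v_i
= -3*-6 + -4*-6 + 5*-1 + 4*6
= 18 + 24 + -5 + 24
= 61

61


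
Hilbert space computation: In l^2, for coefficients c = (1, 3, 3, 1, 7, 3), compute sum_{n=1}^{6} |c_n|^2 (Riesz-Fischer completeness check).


sum |c_n|^2 = 1^2 + 3^2 + 3^2 + 1^2 + 7^2 + 3^2
= 1 + 9 + 9 + 1 + 49 + 9
= 78

78


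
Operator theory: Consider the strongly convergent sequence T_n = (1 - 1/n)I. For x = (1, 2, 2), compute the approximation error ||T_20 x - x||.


T_20 x - x = (1 - 1/20)x - x = -x/20
||x|| = sqrt(9) = 3.0000
||T_20 x - x|| = ||x||/20 = 3.0000/20 = 0.1500

0.1500


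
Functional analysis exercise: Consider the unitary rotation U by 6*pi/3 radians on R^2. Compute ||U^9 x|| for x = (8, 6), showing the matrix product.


U is a rotation by theta = 6*pi/3
U^9 = rotation by 9*theta = 54*pi/3 = 0*pi/3 (mod 2*pi)
cos(0*pi/3) = 1.0000, sin(0*pi/3) = 0.0000
U^9 x = (1.0000 * 8 - 0.0000 * 6, 0.0000 * 8 + 1.0000 * 6)
= (8.0000, 6.0000)
||U^9 x|| = sqrt(8.0000^2 + 6.0000^2) = sqrt(100.0000) = 10.0000

10.0000


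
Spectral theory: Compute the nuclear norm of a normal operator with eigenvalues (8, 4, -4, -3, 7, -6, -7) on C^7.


For a normal operator, singular values equal |eigenvalues|.
Trace norm = sum |lambda_i| = 8 + 4 + 4 + 3 + 7 + 6 + 7
= 39

39


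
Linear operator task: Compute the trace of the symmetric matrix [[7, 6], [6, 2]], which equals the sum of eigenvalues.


For a self-adjoint (symmetric) matrix, the eigenvalues are real.
The sum of eigenvalues equals the trace of the matrix.
trace = 7 + 2 = 9

9


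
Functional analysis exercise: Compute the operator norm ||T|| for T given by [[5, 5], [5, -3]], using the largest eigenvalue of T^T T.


A^T A = [[50, 10], [10, 34]]
trace(A^T A) = 84, det(A^T A) = 1600
discriminant = 84^2 - 4*1600 = 656
Largest eigenvalue of A^T A = (trace + sqrt(disc))/2 = 54.8062
||T|| = sqrt(54.8062) = 7.4031

7.4031


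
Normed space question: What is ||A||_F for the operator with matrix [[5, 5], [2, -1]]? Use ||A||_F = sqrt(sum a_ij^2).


||A||_F^2 = sum a_ij^2
= 5^2 + 5^2 + 2^2 + (-1)^2
= 25 + 25 + 4 + 1 = 55
||A||_F = sqrt(55) = 7.4162

7.4162


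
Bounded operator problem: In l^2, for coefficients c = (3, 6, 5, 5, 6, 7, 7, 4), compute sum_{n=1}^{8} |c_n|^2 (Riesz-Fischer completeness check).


sum |c_n|^2 = 3^2 + 6^2 + 5^2 + 5^2 + 6^2 + 7^2 + 7^2 + 4^2
= 9 + 36 + 25 + 25 + 36 + 49 + 49 + 16
= 245

245


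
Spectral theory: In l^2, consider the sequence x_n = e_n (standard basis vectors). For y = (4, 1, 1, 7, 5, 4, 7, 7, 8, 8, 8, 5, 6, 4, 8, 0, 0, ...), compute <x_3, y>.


x_3 = e_3 is the standard basis vector with 1 in position 3.
<x_3, y> = y_3 = 1
As n -> infinity, <x_n, y> -> 0, confirming weak convergence of (x_n) to 0.

1


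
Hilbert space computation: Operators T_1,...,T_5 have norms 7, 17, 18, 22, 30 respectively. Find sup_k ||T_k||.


By the Uniform Boundedness Principle, the supremum of norms is finite.
sup_k ||T_k|| = max(7, 17, 18, 22, 30) = 30

30


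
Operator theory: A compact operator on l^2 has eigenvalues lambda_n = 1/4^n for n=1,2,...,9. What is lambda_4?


The eigenvalue formula gives lambda_4 = 1/4^4
= 1/256
= 0.0039

0.0039


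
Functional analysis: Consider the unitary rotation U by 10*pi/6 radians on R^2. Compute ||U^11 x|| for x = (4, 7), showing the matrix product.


U is a rotation by theta = 10*pi/6
U^11 = rotation by 11*theta = 110*pi/6 = 2*pi/6 (mod 2*pi)
cos(2*pi/6) = 0.5000, sin(2*pi/6) = 0.8660
U^11 x = (0.5000 * 4 - 0.8660 * 7, 0.8660 * 4 + 0.5000 * 7)
= (-4.0622, 6.9641)
||U^11 x|| = sqrt((-4.0622)^2 + 6.9641^2) = sqrt(65.0000) = 8.0623

8.0623


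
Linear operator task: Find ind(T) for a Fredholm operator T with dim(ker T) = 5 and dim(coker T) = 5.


The Fredholm index is defined as ind(T) = dim(ker T) - dim(coker T)
= 5 - 5
= 0

0


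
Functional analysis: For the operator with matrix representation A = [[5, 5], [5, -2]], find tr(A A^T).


trace(A * A^T) = sum of squares of all entries
= 5^2 + 5^2 + 5^2 + (-2)^2
= 25 + 25 + 25 + 4
= 79

79


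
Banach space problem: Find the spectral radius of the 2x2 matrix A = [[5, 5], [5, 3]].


For a 2x2 matrix, eigenvalues satisfy lambda^2 - (trace)*lambda + det = 0
trace = 5 + 3 = 8
det = 5*3 - 5*5 = -10
discriminant = 8^2 - 4*(-10) = 104
spectral radius = max |eigenvalue| = 9.0990

9.0990


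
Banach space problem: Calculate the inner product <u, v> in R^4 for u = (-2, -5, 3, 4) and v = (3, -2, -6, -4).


Computing the standard inner product <u, v> = sum u_i * v_i
= -2*3 + -5*-2 + 3*-6 + 4*-4
= -6 + 10 + -18 + -16
= -30

-30


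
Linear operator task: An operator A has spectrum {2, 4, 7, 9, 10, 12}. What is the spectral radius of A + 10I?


Spectrum of A + 10I = {12, 14, 17, 19, 20, 22}
Spectral radius = max |lambda| over the shifted spectrum
= max(12, 14, 17, 19, 20, 22) = 22

22


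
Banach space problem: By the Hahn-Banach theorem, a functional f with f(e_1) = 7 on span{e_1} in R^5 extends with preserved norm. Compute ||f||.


The norm of f is given by ||f|| = sup_{||x||=1} |f(x)|.
On span{e_1}, ||e_1|| = 1, so ||f|| = |f(e_1)| / ||e_1||
= |7| / 1 = 7.0000

7.0000


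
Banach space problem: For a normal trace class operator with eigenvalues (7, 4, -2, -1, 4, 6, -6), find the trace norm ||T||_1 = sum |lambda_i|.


For a normal operator, singular values equal |eigenvalues|.
Trace norm = sum |lambda_i| = 7 + 4 + 2 + 1 + 4 + 6 + 6
= 30

30


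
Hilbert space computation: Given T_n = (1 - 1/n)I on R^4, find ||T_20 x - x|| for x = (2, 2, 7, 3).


T_20 x - x = (1 - 1/20)x - x = -x/20
||x|| = sqrt(66) = 8.1240
||T_20 x - x|| = ||x||/20 = 8.1240/20 = 0.4062

0.4062


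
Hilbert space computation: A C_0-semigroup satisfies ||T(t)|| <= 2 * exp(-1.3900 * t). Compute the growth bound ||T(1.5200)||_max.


||T(1.5200)|| <= 2 * exp(-1.3900 * 1.5200)
= 2 * exp(-2.1128)
= 2 * 0.1209
= 0.2418

0.2418


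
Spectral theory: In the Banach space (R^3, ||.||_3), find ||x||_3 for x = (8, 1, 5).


The l^3 norm = (sum |x_i|^3)^(1/3)
Sum of 3th powers = 512 + 1 + 125 = 638
||x||_3 = (638)^(1/3) = 8.6088

8.6088


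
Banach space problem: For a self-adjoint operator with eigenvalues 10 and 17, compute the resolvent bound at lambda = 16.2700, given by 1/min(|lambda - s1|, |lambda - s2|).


dist(16.2700, {10, 17}) = min(|16.2700 - 10|, |16.2700 - 17|)
= min(6.2700, 0.7300) = 0.7300
Resolvent bound = 1/0.7300 = 1.3699

1.3699


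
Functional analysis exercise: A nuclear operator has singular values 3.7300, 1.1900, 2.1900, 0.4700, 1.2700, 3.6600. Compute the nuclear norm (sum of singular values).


The nuclear norm is the sum of all singular values.
||T||_1 = 3.7300 + 1.1900 + 2.1900 + 0.4700 + 1.2700 + 3.6600
= 12.5100

12.5100


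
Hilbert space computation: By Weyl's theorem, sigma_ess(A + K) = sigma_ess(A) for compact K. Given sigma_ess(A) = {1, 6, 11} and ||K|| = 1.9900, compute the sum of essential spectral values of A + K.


By Weyl's theorem, the essential spectrum is invariant under compact perturbations.
sigma_ess(A + K) = sigma_ess(A) = {1, 6, 11}
Sum = 1 + 6 + 11 = 18

18


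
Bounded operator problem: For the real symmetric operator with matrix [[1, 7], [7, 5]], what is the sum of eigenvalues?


For a self-adjoint (symmetric) matrix, the eigenvalues are real.
The sum of eigenvalues equals the trace of the matrix.
trace = 1 + 5 = 6

6


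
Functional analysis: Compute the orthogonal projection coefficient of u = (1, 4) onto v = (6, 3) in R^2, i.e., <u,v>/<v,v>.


Computing <u,v> = 1*6 + 4*3 = 18
Computing <v,v> = 6^2 + 3^2 = 45
Projection coefficient = 18/45 = 0.4000

0.4000


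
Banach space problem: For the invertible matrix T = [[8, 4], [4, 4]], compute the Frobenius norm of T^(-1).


det(T) = 8*4 - 4*4 = 16
T^(-1) = (1/16) * [[4, -4], [-4, 8]] = [[0.2500, -0.2500], [-0.2500, 0.5000]]
||T^(-1)||_F^2 = 0.2500^2 + (-0.2500)^2 + (-0.2500)^2 + 0.5000^2 = 0.4375
||T^(-1)||_F = sqrt(0.4375) = 0.6614

0.6614


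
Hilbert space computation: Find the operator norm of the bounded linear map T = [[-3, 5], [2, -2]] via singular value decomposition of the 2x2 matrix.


A^T A = [[13, -19], [-19, 29]]
trace(A^T A) = 42, det(A^T A) = 16
discriminant = 42^2 - 4*16 = 1700
Largest eigenvalue of A^T A = (trace + sqrt(disc))/2 = 41.6155
||T|| = sqrt(41.6155) = 6.4510

6.4510


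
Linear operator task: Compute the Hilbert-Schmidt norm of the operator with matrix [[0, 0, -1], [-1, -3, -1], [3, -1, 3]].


The Hilbert-Schmidt norm is sqrt(sum of squares of all entries).
Sum of squares = 0^2 + 0^2 + (-1)^2 + (-1)^2 + (-3)^2 + (-1)^2 + 3^2 + (-1)^2 + 3^2
= 0 + 0 + 1 + 1 + 9 + 1 + 9 + 1 + 9 = 31
||T||_HS = sqrt(31) = 5.5678

5.5678


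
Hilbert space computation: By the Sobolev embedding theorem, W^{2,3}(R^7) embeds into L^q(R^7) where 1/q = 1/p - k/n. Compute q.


Using the Sobolev embedding formula: 1/q = 1/p - k/n
1/q = 1/3 - 2/7 = 1/21
q = 1/(1/21) = 21

21.0000


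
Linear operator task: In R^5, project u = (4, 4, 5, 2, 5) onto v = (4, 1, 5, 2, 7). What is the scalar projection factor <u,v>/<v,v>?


Computing <u,v> = 4*4 + 4*1 + 5*5 + 2*2 + 5*7 = 84
Computing <v,v> = 4^2 + 1^2 + 5^2 + 2^2 + 7^2 = 95
Projection coefficient = 84/95 = 0.8842

0.8842


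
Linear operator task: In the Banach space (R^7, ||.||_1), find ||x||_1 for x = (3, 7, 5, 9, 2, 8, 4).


The l^1 norm equals the sum of absolute values of all components.
||x||_1 = 3 + 7 + 5 + 9 + 2 + 8 + 4
= 38

38.0000


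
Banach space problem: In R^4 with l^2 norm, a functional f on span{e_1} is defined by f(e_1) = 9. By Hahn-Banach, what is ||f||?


The norm of f is given by ||f|| = sup_{||x||=1} |f(x)|.
On span{e_1}, ||e_1|| = 1, so ||f|| = |f(e_1)| / ||e_1||
= |9| / 1 = 9.0000

9.0000


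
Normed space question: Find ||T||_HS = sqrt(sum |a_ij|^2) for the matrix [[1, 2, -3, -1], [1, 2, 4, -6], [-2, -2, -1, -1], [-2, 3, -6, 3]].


The Hilbert-Schmidt norm is sqrt(sum of squares of all entries).
Sum of squares = 1^2 + 2^2 + (-3)^2 + (-1)^2 + 1^2 + 2^2 + 4^2 + (-6)^2 + (-2)^2 + (-2)^2 + (-1)^2 + (-1)^2 + (-2)^2 + 3^2 + (-6)^2 + 3^2
= 1 + 4 + 9 + 1 + 1 + 4 + 16 + 36 + 4 + 4 + 1 + 1 + 4 + 9 + 36 + 9 = 140
||T||_HS = sqrt(140) = 11.8322

11.8322


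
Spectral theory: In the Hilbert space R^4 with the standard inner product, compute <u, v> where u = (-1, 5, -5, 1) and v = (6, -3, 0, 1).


Computing the standard inner product <u, v> = sum u_i * v_i
= -1*6 + 5*-3 + -5*0 + 1*1
= -6 + -15 + 0 + 1
= -20

-20


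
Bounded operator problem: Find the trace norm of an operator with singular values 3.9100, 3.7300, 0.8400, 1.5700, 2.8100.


The nuclear norm is the sum of all singular values.
||T||_1 = 3.9100 + 3.7300 + 0.8400 + 1.5700 + 2.8100
= 12.8600

12.8600


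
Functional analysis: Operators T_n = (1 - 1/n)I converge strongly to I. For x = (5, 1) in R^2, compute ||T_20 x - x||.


T_20 x - x = (1 - 1/20)x - x = -x/20
||x|| = sqrt(26) = 5.0990
||T_20 x - x|| = ||x||/20 = 5.0990/20 = 0.2550

0.2550


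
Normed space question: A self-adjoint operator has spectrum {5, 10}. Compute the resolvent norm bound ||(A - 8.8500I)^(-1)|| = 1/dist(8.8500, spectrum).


dist(8.8500, {5, 10}) = min(|8.8500 - 5|, |8.8500 - 10|)
= min(3.8500, 1.1500) = 1.1500
Resolvent bound = 1/1.1500 = 0.8696

0.8696


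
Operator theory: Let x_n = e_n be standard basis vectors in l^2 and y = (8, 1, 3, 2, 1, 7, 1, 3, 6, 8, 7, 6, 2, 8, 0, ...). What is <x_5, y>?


x_5 = e_5 is the standard basis vector with 1 in position 5.
<x_5, y> = y_5 = 1
As n -> infinity, <x_n, y> -> 0, confirming weak convergence of (x_n) to 0.

1


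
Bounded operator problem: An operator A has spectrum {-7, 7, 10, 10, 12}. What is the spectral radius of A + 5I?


Spectrum of A + 5I = {-2, 12, 15, 15, 17}
Spectral radius = max |lambda| over the shifted spectrum
= max(2, 12, 15, 15, 17) = 17

17


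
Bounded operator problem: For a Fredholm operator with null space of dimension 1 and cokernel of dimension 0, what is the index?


The Fredholm index is defined as ind(T) = dim(ker T) - dim(coker T)
= 1 - 0
= 1

1


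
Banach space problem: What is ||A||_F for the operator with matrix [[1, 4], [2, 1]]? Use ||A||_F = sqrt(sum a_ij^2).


||A||_F^2 = sum a_ij^2
= 1^2 + 4^2 + 2^2 + 1^2
= 1 + 16 + 4 + 1 = 22
||A||_F = sqrt(22) = 4.6904

4.6904


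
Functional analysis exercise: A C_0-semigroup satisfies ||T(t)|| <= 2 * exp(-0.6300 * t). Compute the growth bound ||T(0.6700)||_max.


||T(0.6700)|| <= 2 * exp(-0.6300 * 0.6700)
= 2 * exp(-0.4221)
= 2 * 0.6557
= 1.3113

1.3113


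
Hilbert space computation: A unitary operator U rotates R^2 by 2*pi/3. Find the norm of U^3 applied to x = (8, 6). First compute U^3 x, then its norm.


U is a rotation by theta = 2*pi/3
U^3 = rotation by 3*theta = 6*pi/3 = 0*pi/3 (mod 2*pi)
cos(0*pi/3) = 1.0000, sin(0*pi/3) = 0.0000
U^3 x = (1.0000 * 8 - 0.0000 * 6, 0.0000 * 8 + 1.0000 * 6)
= (8.0000, 6.0000)
||U^3 x|| = sqrt(8.0000^2 + 6.0000^2) = sqrt(100.0000) = 10.0000

10.0000


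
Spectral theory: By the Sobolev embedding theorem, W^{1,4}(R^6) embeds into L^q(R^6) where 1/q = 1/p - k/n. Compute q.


Using the Sobolev embedding formula: 1/q = 1/p - k/n
1/q = 1/4 - 1/6 = 1/12
q = 1/(1/12) = 12

12.0000


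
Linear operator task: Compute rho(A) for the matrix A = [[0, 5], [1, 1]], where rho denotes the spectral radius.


For a 2x2 matrix, eigenvalues satisfy lambda^2 - (trace)*lambda + det = 0
trace = 0 + 1 = 1
det = 0*1 - 5*1 = -5
discriminant = 1^2 - 4*(-5) = 21
spectral radius = max |eigenvalue| = 2.7913

2.7913


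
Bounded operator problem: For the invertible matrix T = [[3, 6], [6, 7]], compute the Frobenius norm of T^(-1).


det(T) = 3*7 - 6*6 = -15
T^(-1) = (1/-15) * [[7, -6], [-6, 3]] = [[-0.4667, 0.4000], [0.4000, -0.2000]]
||T^(-1)||_F^2 = (-0.4667)^2 + 0.4000^2 + 0.4000^2 + (-0.2000)^2 = 0.5778
||T^(-1)||_F = sqrt(0.5778) = 0.7601

0.7601


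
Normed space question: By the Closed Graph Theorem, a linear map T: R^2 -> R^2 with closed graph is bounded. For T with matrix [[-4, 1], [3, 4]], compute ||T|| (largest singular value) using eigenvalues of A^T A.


A^T A = [[25, 8], [8, 17]]
trace(A^T A) = 42, det(A^T A) = 361
discriminant = 42^2 - 4*361 = 320
Largest eigenvalue of A^T A = (trace + sqrt(disc))/2 = 29.9443
||T|| = sqrt(29.9443) = 5.4721

5.4721


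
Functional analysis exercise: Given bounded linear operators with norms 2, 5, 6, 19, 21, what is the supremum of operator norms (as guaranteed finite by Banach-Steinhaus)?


By the Uniform Boundedness Principle, the supremum of norms is finite.
sup_k ||T_k|| = max(2, 5, 6, 19, 21) = 21

21


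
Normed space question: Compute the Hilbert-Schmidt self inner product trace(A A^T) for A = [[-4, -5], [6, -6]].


trace(A * A^T) = sum of squares of all entries
= (-4)^2 + (-5)^2 + 6^2 + (-6)^2
= 16 + 25 + 36 + 36
= 113

113


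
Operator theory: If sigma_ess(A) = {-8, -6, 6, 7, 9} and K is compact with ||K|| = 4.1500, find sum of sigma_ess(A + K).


By Weyl's theorem, the essential spectrum is invariant under compact perturbations.
sigma_ess(A + K) = sigma_ess(A) = {-8, -6, 6, 7, 9}
Sum = -8 + -6 + 6 + 7 + 9 = 8

8


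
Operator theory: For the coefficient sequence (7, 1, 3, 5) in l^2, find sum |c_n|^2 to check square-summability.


sum |c_n|^2 = 7^2 + 1^2 + 3^2 + 5^2
= 49 + 1 + 9 + 25
= 84

84


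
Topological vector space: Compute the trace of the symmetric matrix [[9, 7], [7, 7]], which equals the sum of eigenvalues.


For a self-adjoint (symmetric) matrix, the eigenvalues are real.
The sum of eigenvalues equals the trace of the matrix.
trace = 9 + 7 = 16

16


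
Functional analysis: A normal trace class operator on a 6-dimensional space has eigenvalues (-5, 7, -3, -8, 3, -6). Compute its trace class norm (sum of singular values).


For a normal operator, singular values equal |eigenvalues|.
Trace norm = sum |lambda_i| = 5 + 7 + 3 + 8 + 3 + 6
= 32

32


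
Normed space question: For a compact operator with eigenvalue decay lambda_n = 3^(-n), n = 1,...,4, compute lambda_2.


The eigenvalue formula gives lambda_2 = 1/3^2
= 1/9
= 0.1111

0.1111


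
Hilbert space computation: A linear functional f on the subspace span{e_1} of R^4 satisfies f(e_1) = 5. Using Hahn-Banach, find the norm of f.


The norm of f is given by ||f|| = sup_{||x||=1} |f(x)|.
On span{e_1}, ||e_1|| = 1, so ||f|| = |f(e_1)| / ||e_1||
= |5| / 1 = 5.0000

5.0000


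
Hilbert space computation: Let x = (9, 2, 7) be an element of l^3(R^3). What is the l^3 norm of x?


The l^3 norm = (sum |x_i|^3)^(1/3)
Sum of 3th powers = 729 + 8 + 343 = 1080
||x||_3 = (1080)^(1/3) = 10.2599

10.2599


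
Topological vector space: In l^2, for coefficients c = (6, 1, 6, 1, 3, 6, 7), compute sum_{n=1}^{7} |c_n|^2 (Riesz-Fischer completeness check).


sum |c_n|^2 = 6^2 + 1^2 + 6^2 + 1^2 + 3^2 + 6^2 + 7^2
= 36 + 1 + 36 + 1 + 9 + 36 + 49
= 168

168


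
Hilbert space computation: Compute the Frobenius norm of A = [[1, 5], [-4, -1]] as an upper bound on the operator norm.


||A||_F^2 = sum a_ij^2
= 1^2 + 5^2 + (-4)^2 + (-1)^2
= 1 + 25 + 16 + 1 = 43
||A||_F = sqrt(43) = 6.5574

6.5574


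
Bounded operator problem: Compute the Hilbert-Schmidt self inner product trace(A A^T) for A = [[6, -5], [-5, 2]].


trace(A * A^T) = sum of squares of all entries
= 6^2 + (-5)^2 + (-5)^2 + 2^2
= 36 + 25 + 25 + 4
= 90

90


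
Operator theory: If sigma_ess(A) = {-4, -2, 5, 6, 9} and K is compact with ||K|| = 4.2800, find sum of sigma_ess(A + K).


By Weyl's theorem, the essential spectrum is invariant under compact perturbations.
sigma_ess(A + K) = sigma_ess(A) = {-4, -2, 5, 6, 9}
Sum = -4 + -2 + 5 + 6 + 9 = 14

14


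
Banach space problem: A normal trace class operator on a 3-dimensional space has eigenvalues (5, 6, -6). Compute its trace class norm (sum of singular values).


For a normal operator, singular values equal |eigenvalues|.
Trace norm = sum |lambda_i| = 5 + 6 + 6
= 17

17


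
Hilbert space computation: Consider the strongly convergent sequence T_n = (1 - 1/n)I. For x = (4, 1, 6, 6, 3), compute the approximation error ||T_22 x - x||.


T_22 x - x = (1 - 1/22)x - x = -x/22
||x|| = sqrt(98) = 9.8995
||T_22 x - x|| = ||x||/22 = 9.8995/22 = 0.4500

0.4500


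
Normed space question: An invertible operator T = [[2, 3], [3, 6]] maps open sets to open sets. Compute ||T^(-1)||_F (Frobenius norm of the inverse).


det(T) = 2*6 - 3*3 = 3
T^(-1) = (1/3) * [[6, -3], [-3, 2]] = [[2.0000, -1.0000], [-1.0000, 0.6667]]
||T^(-1)||_F^2 = 2.0000^2 + (-1.0000)^2 + (-1.0000)^2 + 0.6667^2 = 6.4444
||T^(-1)||_F = sqrt(6.4444) = 2.5386

2.5386


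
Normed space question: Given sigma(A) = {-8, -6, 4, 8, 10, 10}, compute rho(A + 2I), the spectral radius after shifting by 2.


Spectrum of A + 2I = {-6, -4, 6, 10, 12, 12}
Spectral radius = max |lambda| over the shifted spectrum
= max(6, 4, 6, 10, 12, 12) = 12

12


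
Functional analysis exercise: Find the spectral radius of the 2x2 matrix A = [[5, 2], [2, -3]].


For a 2x2 matrix, eigenvalues satisfy lambda^2 - (trace)*lambda + det = 0
trace = 5 + -3 = 2
det = 5*-3 - 2*2 = -19
discriminant = 2^2 - 4*(-19) = 80
spectral radius = max |eigenvalue| = 5.4721

5.4721


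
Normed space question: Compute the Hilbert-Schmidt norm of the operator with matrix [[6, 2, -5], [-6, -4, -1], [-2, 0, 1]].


The Hilbert-Schmidt norm is sqrt(sum of squares of all entries).
Sum of squares = 6^2 + 2^2 + (-5)^2 + (-6)^2 + (-4)^2 + (-1)^2 + (-2)^2 + 0^2 + 1^2
= 36 + 4 + 25 + 36 + 16 + 1 + 4 + 0 + 1 = 123
||T||_HS = sqrt(123) = 11.0905

11.0905


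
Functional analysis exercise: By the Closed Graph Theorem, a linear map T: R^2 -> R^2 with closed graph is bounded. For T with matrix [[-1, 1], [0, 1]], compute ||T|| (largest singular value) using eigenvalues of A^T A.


A^T A = [[1, -1], [-1, 2]]
trace(A^T A) = 3, det(A^T A) = 1
discriminant = 3^2 - 4*1 = 5
Largest eigenvalue of A^T A = (trace + sqrt(disc))/2 = 2.6180
||T|| = sqrt(2.6180) = 1.6180

1.6180


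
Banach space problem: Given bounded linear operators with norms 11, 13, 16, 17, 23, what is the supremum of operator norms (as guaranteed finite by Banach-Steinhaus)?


By the Uniform Boundedness Principle, the supremum of norms is finite.
sup_k ||T_k|| = max(11, 13, 16, 17, 23) = 23

23


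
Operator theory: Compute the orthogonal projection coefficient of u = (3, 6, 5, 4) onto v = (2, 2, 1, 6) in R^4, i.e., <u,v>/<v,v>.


Computing <u,v> = 3*2 + 6*2 + 5*1 + 4*6 = 47
Computing <v,v> = 2^2 + 2^2 + 1^2 + 6^2 = 45
Projection coefficient = 47/45 = 1.0444

1.0444


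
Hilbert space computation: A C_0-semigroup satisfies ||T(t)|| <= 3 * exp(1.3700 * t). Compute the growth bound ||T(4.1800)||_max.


||T(4.1800)|| <= 3 * exp(1.3700 * 4.1800)
= 3 * exp(5.7266)
= 3 * 306.9240
= 920.7719

920.7719


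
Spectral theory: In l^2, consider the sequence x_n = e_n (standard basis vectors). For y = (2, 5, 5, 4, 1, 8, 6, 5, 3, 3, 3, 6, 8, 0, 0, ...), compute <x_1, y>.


x_1 = e_1 is the standard basis vector with 1 in position 1.
<x_1, y> = y_1 = 2
As n -> infinity, <x_n, y> -> 0, confirming weak convergence of (x_n) to 0.

2


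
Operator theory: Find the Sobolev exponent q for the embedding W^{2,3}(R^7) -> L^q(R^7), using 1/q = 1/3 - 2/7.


Using the Sobolev embedding formula: 1/q = 1/p - k/n
1/q = 1/3 - 2/7 = 1/21
q = 1/(1/21) = 21

21.0000


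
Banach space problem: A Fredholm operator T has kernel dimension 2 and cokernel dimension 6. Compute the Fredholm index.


The Fredholm index is defined as ind(T) = dim(ker T) - dim(coker T)
= 2 - 6
= -4

-4


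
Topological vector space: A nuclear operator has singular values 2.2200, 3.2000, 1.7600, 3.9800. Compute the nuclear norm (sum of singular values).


The nuclear norm is the sum of all singular values.
||T||_1 = 2.2200 + 3.2000 + 1.7600 + 3.9800
= 11.1600

11.1600


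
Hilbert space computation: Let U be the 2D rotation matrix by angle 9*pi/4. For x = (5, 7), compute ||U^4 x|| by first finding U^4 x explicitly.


U is a rotation by theta = 9*pi/4
U^4 = rotation by 4*theta = 36*pi/4 = 4*pi/4 (mod 2*pi)
cos(4*pi/4) = -1.0000, sin(4*pi/4) = 0.0000
U^4 x = (-1.0000 * 5 - 0.0000 * 7, 0.0000 * 5 + -1.0000 * 7)
= (-5.0000, -7.0000)
||U^4 x|| = sqrt((-5.0000)^2 + (-7.0000)^2) = sqrt(74.0000) = 8.6023

8.6023


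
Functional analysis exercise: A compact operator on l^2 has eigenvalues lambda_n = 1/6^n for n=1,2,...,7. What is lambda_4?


The eigenvalue formula gives lambda_4 = 1/6^4
= 1/1296
= 7.7160e-04

7.7160e-04


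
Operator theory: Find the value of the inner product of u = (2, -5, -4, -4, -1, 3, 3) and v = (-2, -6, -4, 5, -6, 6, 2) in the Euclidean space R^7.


Computing the standard inner product <u, v> = sum u_i * v_i
= 2*-2 + -5*-6 + -4*-4 + -4*5 + -1*-6 + 3*6 + 3*2
= -4 + 30 + 16 + -20 + 6 + 18 + 6
= 52

52


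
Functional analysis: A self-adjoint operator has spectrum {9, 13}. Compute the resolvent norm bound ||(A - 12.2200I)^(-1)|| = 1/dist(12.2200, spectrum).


dist(12.2200, {9, 13}) = min(|12.2200 - 9|, |12.2200 - 13|)
= min(3.2200, 0.7800) = 0.7800
Resolvent bound = 1/0.7800 = 1.2821

1.2821


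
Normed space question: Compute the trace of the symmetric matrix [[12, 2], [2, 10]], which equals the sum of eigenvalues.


For a self-adjoint (symmetric) matrix, the eigenvalues are real.
The sum of eigenvalues equals the trace of the matrix.
trace = 12 + 10 = 22

22


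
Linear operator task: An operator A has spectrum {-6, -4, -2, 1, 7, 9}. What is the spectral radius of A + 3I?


Spectrum of A + 3I = {-3, -1, 1, 4, 10, 12}
Spectral radius = max |lambda| over the shifted spectrum
= max(3, 1, 1, 4, 10, 12) = 12

12


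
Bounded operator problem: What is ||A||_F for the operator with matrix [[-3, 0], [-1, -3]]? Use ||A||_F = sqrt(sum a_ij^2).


||A||_F^2 = sum a_ij^2
= (-3)^2 + 0^2 + (-1)^2 + (-3)^2
= 9 + 0 + 1 + 9 = 19
||A||_F = sqrt(19) = 4.3589

4.3589


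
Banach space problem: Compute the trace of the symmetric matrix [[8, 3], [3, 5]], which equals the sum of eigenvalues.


For a self-adjoint (symmetric) matrix, the eigenvalues are real.
The sum of eigenvalues equals the trace of the matrix.
trace = 8 + 5 = 13

13


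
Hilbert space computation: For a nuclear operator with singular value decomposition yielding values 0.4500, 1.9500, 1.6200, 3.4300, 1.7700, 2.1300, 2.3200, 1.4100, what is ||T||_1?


The nuclear norm is the sum of all singular values.
||T||_1 = 0.4500 + 1.9500 + 1.6200 + 3.4300 + 1.7700 + 2.1300 + 2.3200 + 1.4100
= 15.0800

15.0800


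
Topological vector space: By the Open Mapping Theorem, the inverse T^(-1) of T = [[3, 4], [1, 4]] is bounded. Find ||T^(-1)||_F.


det(T) = 3*4 - 4*1 = 8
T^(-1) = (1/8) * [[4, -4], [-1, 3]] = [[0.5000, -0.5000], [-0.1250, 0.3750]]
||T^(-1)||_F^2 = 0.5000^2 + (-0.5000)^2 + (-0.1250)^2 + 0.3750^2 = 0.6562
||T^(-1)||_F = sqrt(0.6562) = 0.8101

0.8101


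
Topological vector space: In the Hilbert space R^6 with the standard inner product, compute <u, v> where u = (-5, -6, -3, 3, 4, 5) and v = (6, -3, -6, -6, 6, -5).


Computing the standard inner product <u, v> = sum u_i * v_i
= -5*6 + -6*-3 + -3*-6 + 3*-6 + 4*6 + 5*-5
= -30 + 18 + 18 + -18 + 24 + -25
= -13

-13


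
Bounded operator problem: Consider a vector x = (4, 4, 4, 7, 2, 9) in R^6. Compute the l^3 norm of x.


The l^3 norm = (sum |x_i|^3)^(1/3)
Sum of 3th powers = 64 + 64 + 64 + 343 + 8 + 729 = 1272
||x||_3 = (1272)^(1/3) = 10.8350

10.8350


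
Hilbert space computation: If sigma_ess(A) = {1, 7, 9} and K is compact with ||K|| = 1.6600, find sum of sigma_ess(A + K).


By Weyl's theorem, the essential spectrum is invariant under compact perturbations.
sigma_ess(A + K) = sigma_ess(A) = {1, 7, 9}
Sum = 1 + 7 + 9 = 17

17


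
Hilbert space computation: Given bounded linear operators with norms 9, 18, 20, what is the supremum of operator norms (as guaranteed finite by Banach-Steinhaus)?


By the Uniform Boundedness Principle, the supremum of norms is finite.
sup_k ||T_k|| = max(9, 18, 20) = 20

20


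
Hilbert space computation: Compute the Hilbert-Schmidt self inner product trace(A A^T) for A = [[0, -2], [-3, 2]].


trace(A * A^T) = sum of squares of all entries
= 0^2 + (-2)^2 + (-3)^2 + 2^2
= 0 + 4 + 9 + 4
= 17

17


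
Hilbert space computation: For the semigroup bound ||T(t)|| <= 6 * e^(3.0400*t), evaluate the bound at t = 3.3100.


||T(3.3100)|| <= 6 * exp(3.0400 * 3.3100)
= 6 * exp(10.0624)
= 6 * 23444.7062
= 140668.2372

140668.2372


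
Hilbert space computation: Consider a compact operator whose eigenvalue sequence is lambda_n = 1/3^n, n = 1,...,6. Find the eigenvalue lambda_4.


The eigenvalue formula gives lambda_4 = 1/3^4
= 1/81
= 0.0123

0.0123


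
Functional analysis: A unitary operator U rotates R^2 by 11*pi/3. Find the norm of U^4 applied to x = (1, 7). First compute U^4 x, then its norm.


U is a rotation by theta = 11*pi/3
U^4 = rotation by 4*theta = 44*pi/3 = 2*pi/3 (mod 2*pi)
cos(2*pi/3) = -0.5000, sin(2*pi/3) = 0.8660
U^4 x = (-0.5000 * 1 - 0.8660 * 7, 0.8660 * 1 + -0.5000 * 7)
= (-6.5622, -2.6340)
||U^4 x|| = sqrt((-6.5622)^2 + (-2.6340)^2) = sqrt(50.0000) = 7.0711

7.0711


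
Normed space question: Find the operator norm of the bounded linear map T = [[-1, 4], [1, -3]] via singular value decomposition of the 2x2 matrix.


A^T A = [[2, -7], [-7, 25]]
trace(A^T A) = 27, det(A^T A) = 1
discriminant = 27^2 - 4*1 = 725
Largest eigenvalue of A^T A = (trace + sqrt(disc))/2 = 26.9629
||T|| = sqrt(26.9629) = 5.1926

5.1926


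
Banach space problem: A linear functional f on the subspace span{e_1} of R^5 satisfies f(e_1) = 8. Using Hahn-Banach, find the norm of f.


The norm of f is given by ||f|| = sup_{||x||=1} |f(x)|.
On span{e_1}, ||e_1|| = 1, so ||f|| = |f(e_1)| / ||e_1||
= |8| / 1 = 8.0000

8.0000


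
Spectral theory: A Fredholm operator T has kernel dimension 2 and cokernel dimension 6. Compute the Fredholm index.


The Fredholm index is defined as ind(T) = dim(ker T) - dim(coker T)
= 2 - 6
= -4

-4


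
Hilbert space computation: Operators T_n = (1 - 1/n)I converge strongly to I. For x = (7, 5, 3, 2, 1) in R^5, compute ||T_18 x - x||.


T_18 x - x = (1 - 1/18)x - x = -x/18
||x|| = sqrt(88) = 9.3808
||T_18 x - x|| = ||x||/18 = 9.3808/18 = 0.5212

0.5212


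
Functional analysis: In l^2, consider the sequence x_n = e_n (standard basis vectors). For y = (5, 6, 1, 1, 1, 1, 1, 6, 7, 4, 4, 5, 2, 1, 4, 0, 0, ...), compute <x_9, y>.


x_9 = e_9 is the standard basis vector with 1 in position 9.
<x_9, y> = y_9 = 7
As n -> infinity, <x_n, y> -> 0, confirming weak convergence of (x_n) to 0.

7


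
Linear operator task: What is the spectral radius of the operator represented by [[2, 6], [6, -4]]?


For a 2x2 matrix, eigenvalues satisfy lambda^2 - (trace)*lambda + det = 0
trace = 2 + -4 = -2
det = 2*-4 - 6*6 = -44
discriminant = (-2)^2 - 4*(-44) = 180
spectral radius = max |eigenvalue| = 7.7082

7.7082


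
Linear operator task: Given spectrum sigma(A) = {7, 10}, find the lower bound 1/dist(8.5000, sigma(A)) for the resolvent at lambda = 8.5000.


dist(8.5000, {7, 10}) = min(|8.5000 - 7|, |8.5000 - 10|)
= min(1.5000, 1.5000) = 1.5000
Resolvent bound = 1/1.5000 = 0.6667

0.6667


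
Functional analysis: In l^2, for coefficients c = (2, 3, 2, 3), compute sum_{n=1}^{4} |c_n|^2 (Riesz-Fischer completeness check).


sum |c_n|^2 = 2^2 + 3^2 + 2^2 + 3^2
= 4 + 9 + 4 + 9
= 26

26


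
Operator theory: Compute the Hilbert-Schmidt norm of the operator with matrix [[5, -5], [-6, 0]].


The Hilbert-Schmidt norm is sqrt(sum of squares of all entries).
Sum of squares = 5^2 + (-5)^2 + (-6)^2 + 0^2
= 25 + 25 + 36 + 0 = 86
||T||_HS = sqrt(86) = 9.2736

9.2736


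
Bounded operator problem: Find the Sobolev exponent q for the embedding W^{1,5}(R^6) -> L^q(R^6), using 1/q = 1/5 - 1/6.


Using the Sobolev embedding formula: 1/q = 1/p - k/n
1/q = 1/5 - 1/6 = 1/30
q = 1/(1/30) = 30

30.0000


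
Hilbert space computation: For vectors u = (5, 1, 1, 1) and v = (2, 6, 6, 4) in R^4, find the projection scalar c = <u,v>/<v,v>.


Computing <u,v> = 5*2 + 1*6 + 1*6 + 1*4 = 26
Computing <v,v> = 2^2 + 6^2 + 6^2 + 4^2 = 92
Projection coefficient = 26/92 = 0.2826

0.2826


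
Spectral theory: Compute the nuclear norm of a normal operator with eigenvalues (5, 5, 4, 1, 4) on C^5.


For a normal operator, singular values equal |eigenvalues|.
Trace norm = sum |lambda_i| = 5 + 5 + 4 + 1 + 4
= 19

19


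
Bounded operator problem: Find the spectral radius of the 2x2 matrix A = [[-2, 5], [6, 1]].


For a 2x2 matrix, eigenvalues satisfy lambda^2 - (trace)*lambda + det = 0
trace = -2 + 1 = -1
det = -2*1 - 5*6 = -32
discriminant = (-1)^2 - 4*(-32) = 129
spectral radius = max |eigenvalue| = 6.1789

6.1789


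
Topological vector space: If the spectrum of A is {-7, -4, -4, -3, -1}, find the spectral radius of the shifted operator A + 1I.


Spectrum of A + 1I = {-6, -3, -3, -2, 0}
Spectral radius = max |lambda| over the shifted spectrum
= max(6, 3, 3, 2, 0) = 6

6


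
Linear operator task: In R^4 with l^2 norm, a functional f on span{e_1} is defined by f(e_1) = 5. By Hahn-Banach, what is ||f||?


The norm of f is given by ||f|| = sup_{||x||=1} |f(x)|.
On span{e_1}, ||e_1|| = 1, so ||f|| = |f(e_1)| / ||e_1||
= |5| / 1 = 5.0000

5.0000


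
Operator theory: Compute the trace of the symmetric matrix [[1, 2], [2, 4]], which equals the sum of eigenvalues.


For a self-adjoint (symmetric) matrix, the eigenvalues are real.
The sum of eigenvalues equals the trace of the matrix.
trace = 1 + 4 = 5

5


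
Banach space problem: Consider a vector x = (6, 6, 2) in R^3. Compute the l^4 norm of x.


The l^4 norm = (sum |x_i|^4)^(1/4)
Sum of 4th powers = 1296 + 1296 + 16 = 2608
||x||_4 = (2608)^(1/4) = 7.1462

7.1462


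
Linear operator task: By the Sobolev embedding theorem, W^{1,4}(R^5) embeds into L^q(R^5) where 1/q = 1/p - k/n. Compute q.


Using the Sobolev embedding formula: 1/q = 1/p - k/n
1/q = 1/4 - 1/5 = 1/20
q = 1/(1/20) = 20

20.0000


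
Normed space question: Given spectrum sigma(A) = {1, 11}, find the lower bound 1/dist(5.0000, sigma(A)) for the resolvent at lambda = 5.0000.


dist(5.0000, {1, 11}) = min(|5.0000 - 1|, |5.0000 - 11|)
= min(4.0000, 6.0000) = 4.0000
Resolvent bound = 1/4.0000 = 0.2500

0.2500


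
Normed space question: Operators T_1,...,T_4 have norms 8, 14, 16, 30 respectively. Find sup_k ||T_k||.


By the Uniform Boundedness Principle, the supremum of norms is finite.
sup_k ||T_k|| = max(8, 14, 16, 30) = 30

30


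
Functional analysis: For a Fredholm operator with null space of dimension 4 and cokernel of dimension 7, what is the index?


The Fredholm index is defined as ind(T) = dim(ker T) - dim(coker T)
= 4 - 7
= -3

-3


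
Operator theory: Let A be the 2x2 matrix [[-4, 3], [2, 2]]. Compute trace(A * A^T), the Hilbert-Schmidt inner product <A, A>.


trace(A * A^T) = sum of squares of all entries
= (-4)^2 + 3^2 + 2^2 + 2^2
= 16 + 9 + 4 + 4
= 33

33


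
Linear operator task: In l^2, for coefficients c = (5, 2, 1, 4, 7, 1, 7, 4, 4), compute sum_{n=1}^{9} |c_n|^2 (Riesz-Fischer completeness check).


sum |c_n|^2 = 5^2 + 2^2 + 1^2 + 4^2 + 7^2 + 1^2 + 7^2 + 4^2 + 4^2
= 25 + 4 + 1 + 16 + 49 + 1 + 49 + 16 + 16
= 177

177


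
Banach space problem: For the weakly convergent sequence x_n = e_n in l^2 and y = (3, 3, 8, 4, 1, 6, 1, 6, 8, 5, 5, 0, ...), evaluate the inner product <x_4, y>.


x_4 = e_4 is the standard basis vector with 1 in position 4.
<x_4, y> = y_4 = 4
As n -> infinity, <x_n, y> -> 0, confirming weak convergence of (x_n) to 0.

4


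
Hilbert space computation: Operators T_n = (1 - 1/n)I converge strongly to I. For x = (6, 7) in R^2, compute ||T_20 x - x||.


T_20 x - x = (1 - 1/20)x - x = -x/20
||x|| = sqrt(85) = 9.2195
||T_20 x - x|| = ||x||/20 = 9.2195/20 = 0.4610

0.4610
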